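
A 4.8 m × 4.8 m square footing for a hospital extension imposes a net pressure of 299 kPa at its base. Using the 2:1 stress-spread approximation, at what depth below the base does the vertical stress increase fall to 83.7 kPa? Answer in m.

z ≈ 4.27 m

2:1 spreading — at depth z the loaded area has grown by z in each plan dimension:
qB²/(B+z)² = Δσ_z ⇒ z = B(√(q/Δσ_z) − 1) = 4.8×(√(299/83.7) − 1) = 4.272 m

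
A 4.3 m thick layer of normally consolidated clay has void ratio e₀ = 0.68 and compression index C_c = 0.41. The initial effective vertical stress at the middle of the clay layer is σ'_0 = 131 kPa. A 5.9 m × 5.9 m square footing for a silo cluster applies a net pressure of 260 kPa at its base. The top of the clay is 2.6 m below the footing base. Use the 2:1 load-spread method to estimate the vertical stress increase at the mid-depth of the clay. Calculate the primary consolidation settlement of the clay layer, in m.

Mid-depth of clay below the footing base: z = 2.6 + 4.3/2 = 4.75 m.
Stress increase at mid-clay by the 2:1 spreading method:
Δσ = qBL/((B+z)(L+z)) = 260×5.9×5.9/((5.9+4.75)(5.9+4.75)) = 79.795 kPa
Final effective stress: σ'_f = σ'_0 + Δσ = 131 + 79.795 = 210.8 kPa.
Normally consolidated clay, so the full stress increment lies on the virgin compression line:
S_c = C_c·H/(1+e₀)·log₁₀(σ'_f/σ'_0) = 0.41×4.3/(1+0.68)×log₁₀(210.8/131)
    = 1.0494 × 0.2066 = 0.2168 m

S_c ≈ 0.217 m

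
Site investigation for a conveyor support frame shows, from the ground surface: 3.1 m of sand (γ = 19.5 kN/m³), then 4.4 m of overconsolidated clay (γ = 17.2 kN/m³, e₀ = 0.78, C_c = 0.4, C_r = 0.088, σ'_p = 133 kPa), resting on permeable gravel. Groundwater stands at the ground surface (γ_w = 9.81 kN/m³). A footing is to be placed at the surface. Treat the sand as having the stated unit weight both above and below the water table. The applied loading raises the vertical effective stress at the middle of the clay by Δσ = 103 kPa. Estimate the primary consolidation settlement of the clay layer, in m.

S_c ≈ 0.149 m

Mid-depth of clay below the ground surface: z = 3.1 + 4.4/2 = 5.3 m.
Total vertical stress at mid-clay: σ_v = 19.5×3.1 + 17.2×2.2 = 98.29 kPa.
Pore pressure: u = 9.81×(5.3 − 0) = 51.993 kPa.
Initial effective stress: σ'_0 = σ_v − u = 98.29 − 51.993 = 46.297 kPa.
Final effective stress: σ'_f = 46.297 + 103 = 149.3 kPa.
σ'_f = 149.3 > σ'_p = 133 kPa, so the stress path crosses the preconsolidation pressure — recompression up to σ'_p, then virgin compression beyond:
S_c = H/(1+e₀)·[C_r·log₁₀(σ'_p/σ'_0) + C_c·log₁₀(σ'_f/σ'_p)]
    = 4.4/1.78 × [0.088×log₁₀(133/46.297) + 0.4×log₁₀(149.3/133)]
    = 2.4719 × [0.04033 + 0.020083] = 0.1493 m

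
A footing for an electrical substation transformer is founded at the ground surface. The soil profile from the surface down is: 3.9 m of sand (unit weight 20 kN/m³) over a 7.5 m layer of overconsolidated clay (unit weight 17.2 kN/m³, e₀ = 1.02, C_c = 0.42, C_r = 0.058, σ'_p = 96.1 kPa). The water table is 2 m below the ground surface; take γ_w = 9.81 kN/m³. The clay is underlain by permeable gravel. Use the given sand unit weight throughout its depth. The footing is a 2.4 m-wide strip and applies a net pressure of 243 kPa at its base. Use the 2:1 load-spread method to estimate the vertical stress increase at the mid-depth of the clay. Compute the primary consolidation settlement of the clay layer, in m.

Mid-depth of clay below the ground surface: z = 3.9 + 7.5/2 = 7.65 m.
Total vertical stress at mid-clay: σ_v = 20×3.9 + 17.2×3.75 = 142.5 kPa.
Pore pressure: u = 9.81×(7.65 − 2) = 55.427 kPa.
Initial effective stress: σ'_0 = σ_v − u = 142.5 − 55.427 = 87.073 kPa.
Stress increase at mid-clay by the 2:1 spreading method:
Δσ = qB/(B+z) = 243×2.4/(2.4+7.65) = 58.03 kPa
Final effective stress: σ'_f = 87.073 + 58.03 = 145.1 kPa.
σ'_f = 145.1 > σ'_p = 96.1 kPa, so the stress path crosses the preconsolidation pressure — recompression up to σ'_p, then virgin compression beyond:
S_c = H/(1+e₀)·[C_r·log₁₀(σ'_p/σ'_0) + C_c·log₁₀(σ'_f/σ'_p)]
    = 7.5/2.02 × [0.058×log₁₀(96.1/87.073) + 0.42×log₁₀(145.1/96.1)]
    = 3.7129 × [0.0024847 + 0.075156] = 0.2883 m

S_c ≈ 0.288 m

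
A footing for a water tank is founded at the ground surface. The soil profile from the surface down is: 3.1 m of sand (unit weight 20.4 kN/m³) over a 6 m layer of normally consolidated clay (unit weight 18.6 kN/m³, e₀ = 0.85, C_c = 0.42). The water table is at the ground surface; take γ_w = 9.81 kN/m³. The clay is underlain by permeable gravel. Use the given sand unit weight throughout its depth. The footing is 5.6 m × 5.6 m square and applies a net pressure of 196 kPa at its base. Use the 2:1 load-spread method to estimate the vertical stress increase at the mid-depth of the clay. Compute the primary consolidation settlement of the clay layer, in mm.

Mid-depth of clay below the ground surface: z = 3.1 + 6/2 = 6.1 m.
Total vertical stress at mid-clay: σ_v = 20.4×3.1 + 18.6×3 = 119.04 kPa.
Pore pressure: u = 9.81×(6.1 − 0) = 59.841 kPa.
Initial effective stress: σ'_0 = σ_v − u = 119.04 − 59.841 = 59.199 kPa.
Stress increase at mid-clay by the 2:1 spreading method:
Δσ = qBL/((B+z)(L+z)) = 196×5.6×5.6/((5.6+6.1)(5.6+6.1)) = 44.901 kPa
Final effective stress: σ'_f = σ'_0 + Δσ = 59.199 + 44.901 = 104.1 kPa.
Normally consolidated clay, so the full stress increment lies on the virgin compression line:
S_c = C_c·H/(1+e₀)·log₁₀(σ'_f/σ'_0) = 0.42×6/(1+0.85)×log₁₀(104.1/59.199)
    = 1.3622 × 0.24514 = 0.3339 m

S_c ≈ 334 mm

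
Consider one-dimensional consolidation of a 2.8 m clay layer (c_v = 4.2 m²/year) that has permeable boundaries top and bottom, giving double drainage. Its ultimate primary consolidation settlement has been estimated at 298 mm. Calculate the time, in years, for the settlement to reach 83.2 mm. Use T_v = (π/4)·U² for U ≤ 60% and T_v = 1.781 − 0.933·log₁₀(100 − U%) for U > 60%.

Drainage path length: H_d = H/2 = 1.4 m (double drainage).
U = S(t)/S_ult = 83.2/298 = 0.2792.
U ≤ 60%: T_v = (π/4)·U² = (π/4)×0.27919² = 0.061222.
t = T_v·H_d²/c_v = 0.061222×1.4²/4.2 = 0.02857 years.

t ≈ 0.0286 years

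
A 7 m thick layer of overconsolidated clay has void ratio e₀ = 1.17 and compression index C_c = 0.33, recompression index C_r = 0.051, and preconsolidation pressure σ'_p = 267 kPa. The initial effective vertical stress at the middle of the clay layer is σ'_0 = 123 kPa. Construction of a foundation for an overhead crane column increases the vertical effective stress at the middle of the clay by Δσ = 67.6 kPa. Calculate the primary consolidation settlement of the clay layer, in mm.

Final effective stress: σ'_f = 123 + 67.6 = 190.6 kPa.
σ'_f = 190.6 ≤ σ'_p = 267 kPa, so the clay remains overconsolidated and only the recompression index applies:
S_c = C_r·H/(1+e₀)·log₁₀(σ'_f/σ'_0) = 0.051×7/2.17×log₁₀(190.6/123)
    = 0.16452 × 0.19022 = 0.03129 m

S_c ≈ 31.3 mm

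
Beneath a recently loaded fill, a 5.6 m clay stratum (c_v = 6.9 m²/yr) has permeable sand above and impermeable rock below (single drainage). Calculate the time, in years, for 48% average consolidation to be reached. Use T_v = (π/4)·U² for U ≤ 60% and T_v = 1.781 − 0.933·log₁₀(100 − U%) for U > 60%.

Drainage path length: H_d = H = 5.6 m (single drainage).
U ≤ 60%: T_v = (π/4)·U² = (π/4)×0.48² = 0.18096.
t = T_v·H_d²/c_v = 0.18096×5.6²/6.9 = 0.8225 years.

t ≈ 0.822 years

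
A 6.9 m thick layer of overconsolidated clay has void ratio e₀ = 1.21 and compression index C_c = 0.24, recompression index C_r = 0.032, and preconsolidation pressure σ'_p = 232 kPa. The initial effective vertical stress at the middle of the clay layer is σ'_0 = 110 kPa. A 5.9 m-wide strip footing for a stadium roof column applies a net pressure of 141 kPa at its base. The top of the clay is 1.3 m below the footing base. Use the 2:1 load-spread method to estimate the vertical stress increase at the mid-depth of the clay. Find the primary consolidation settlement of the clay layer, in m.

S_c ≈ 0.0233 m

Mid-depth of clay below the footing base: z = 1.3 + 6.9/2 = 4.75 m.
Stress increase at mid-clay by the 2:1 spreading method:
Δσ = qB/(B+z) = 141×5.9/(5.9+4.75) = 78.113 kPa
Final effective stress: σ'_f = 110 + 78.113 = 188.11 kPa.
σ'_f = 188.11 ≤ σ'_p = 232 kPa, so the clay remains overconsolidated and only the recompression index applies:
S_c = C_r·H/(1+e₀)·log₁₀(σ'_f/σ'_0) = 0.032×6.9/2.21×log₁₀(188.11/110)
    = 0.09991 × 0.23302 = 0.02328 m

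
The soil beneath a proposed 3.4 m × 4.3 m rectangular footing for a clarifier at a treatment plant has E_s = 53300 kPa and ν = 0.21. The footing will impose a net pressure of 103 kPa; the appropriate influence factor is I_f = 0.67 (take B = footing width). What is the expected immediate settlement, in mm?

Immediate (elastic) settlement: S_e = q·B·(1−ν²)/E_s · I_f.
S_e = 103 × 3.4 × (1 − 0.21²) / 53300 × 0.67
    = 103 × 3.4 × 0.9559 / 53300 × 0.67
    = 0.004208 m = 4.208 mm

S_e ≈ 4.21 mm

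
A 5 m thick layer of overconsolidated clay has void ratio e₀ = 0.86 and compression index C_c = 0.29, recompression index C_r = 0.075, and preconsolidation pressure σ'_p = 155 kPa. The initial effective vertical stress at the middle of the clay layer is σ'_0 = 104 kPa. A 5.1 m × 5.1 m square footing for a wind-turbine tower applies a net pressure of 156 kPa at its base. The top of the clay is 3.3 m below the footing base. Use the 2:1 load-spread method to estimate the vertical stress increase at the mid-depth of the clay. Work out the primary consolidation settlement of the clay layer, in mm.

Mid-depth of clay below the footing base: z = 3.3 + 5/2 = 5.8 m.
Stress increase at mid-clay by the 2:1 spreading method:
Δσ = qBL/((B+z)(L+z)) = 156×5.1×5.1/((5.1+5.8)(5.1+5.8)) = 34.152 kPa
Final effective stress: σ'_f = 104 + 34.152 = 138.15 kPa.
σ'_f = 138.15 ≤ σ'_p = 155 kPa, so the clay remains overconsolidated and only the recompression index applies:
S_c = C_r·H/(1+e₀)·log₁₀(σ'_f/σ'_0) = 0.075×5/1.86×log₁₀(138.15/104)
    = 0.20162 × 0.12332 = 0.02486 m

S_c ≈ 24.9 mm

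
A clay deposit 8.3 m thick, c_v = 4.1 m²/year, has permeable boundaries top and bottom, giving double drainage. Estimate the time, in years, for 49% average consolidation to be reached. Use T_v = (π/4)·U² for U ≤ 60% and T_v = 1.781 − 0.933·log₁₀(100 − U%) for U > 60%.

Drainage path length: H_d = H/2 = 4.15 m (double drainage).
U ≤ 60%: T_v = (π/4)·U² = (π/4)×0.49² = 0.18857.
t = T_v·H_d²/c_v = 0.18857×4.15²/4.1 = 0.7921 years.

t ≈ 0.792 years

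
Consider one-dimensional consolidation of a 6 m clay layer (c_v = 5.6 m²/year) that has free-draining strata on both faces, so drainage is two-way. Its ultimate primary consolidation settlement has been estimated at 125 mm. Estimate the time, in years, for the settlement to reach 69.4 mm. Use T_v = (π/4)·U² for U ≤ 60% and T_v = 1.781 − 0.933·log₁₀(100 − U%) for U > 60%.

t ≈ 0.389 years

Drainage path length: H_d = H/2 = 3 m (double drainage).
U = S(t)/S_ult = 69.4/125 = 0.5552.
U ≤ 60%: T_v = (π/4)·U² = (π/4)×0.5552² = 0.2421.
t = T_v·H_d²/c_v = 0.2421×3²/5.6 = 0.3891 years.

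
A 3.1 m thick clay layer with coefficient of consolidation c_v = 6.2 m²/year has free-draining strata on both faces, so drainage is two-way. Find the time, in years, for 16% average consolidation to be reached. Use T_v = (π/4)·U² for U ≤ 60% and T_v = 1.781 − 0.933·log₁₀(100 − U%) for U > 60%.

Drainage path length: H_d = H/2 = 1.55 m (double drainage).
U ≤ 60%: T_v = (π/4)·U² = (π/4)×0.16² = 0.020106.
t = T_v·H_d²/c_v = 0.020106×1.55²/6.2 = 0.007791 years.

t ≈ 0.00779 years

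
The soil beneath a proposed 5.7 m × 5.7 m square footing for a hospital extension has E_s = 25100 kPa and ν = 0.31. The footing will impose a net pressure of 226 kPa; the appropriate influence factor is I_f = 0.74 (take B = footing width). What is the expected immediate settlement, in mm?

S_e ≈ 34.3 mm

Immediate (elastic) settlement: S_e = q·B·(1−ν²)/E_s · I_f.
S_e = 226 × 5.7 × (1 − 0.31²) / 25100 × 0.74
    = 226 × 5.7 × 0.9039 / 25100 × 0.74
    = 0.03433 m = 34.33 mm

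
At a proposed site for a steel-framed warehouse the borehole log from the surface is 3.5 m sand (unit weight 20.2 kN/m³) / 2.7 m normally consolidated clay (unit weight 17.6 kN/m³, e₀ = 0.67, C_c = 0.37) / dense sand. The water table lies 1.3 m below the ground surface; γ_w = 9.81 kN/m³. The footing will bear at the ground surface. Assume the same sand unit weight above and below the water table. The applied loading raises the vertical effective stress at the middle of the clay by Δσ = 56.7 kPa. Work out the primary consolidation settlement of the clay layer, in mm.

Mid-depth of clay below the ground surface: z = 3.5 + 2.7/2 = 4.85 m.
Total vertical stress at mid-clay: σ_v = 20.2×3.5 + 17.6×1.35 = 94.46 kPa.
Pore pressure: u = 9.81×(4.85 − 1.3) = 34.825 kPa.
Initial effective stress: σ'_0 = σ_v − u = 94.46 − 34.825 = 59.635 kPa.
Final effective stress: σ'_f = σ'_0 + Δσ = 59.635 + 56.7 = 116.34 kPa.
Normally consolidated clay, so the full stress increment lies on the virgin compression line:
S_c = C_c·H/(1+e₀)·log₁₀(σ'_f/σ'_0) = 0.37×2.7/(1+0.67)×log₁₀(116.34/59.635)
    = 0.5982 × 0.29023 = 0.1736 m

S_c ≈ 174 mm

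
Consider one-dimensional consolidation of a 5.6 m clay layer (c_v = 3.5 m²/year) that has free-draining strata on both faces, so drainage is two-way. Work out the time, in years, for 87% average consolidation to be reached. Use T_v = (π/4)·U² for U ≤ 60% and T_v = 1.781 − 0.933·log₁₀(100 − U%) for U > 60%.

Drainage path length: H_d = H/2 = 2.8 m (double drainage).
U > 60%: T_v = 1.781 − 0.933·log₁₀(100 − 87) = 0.74169.
t = T_v·H_d²/c_v = 0.74169×2.8²/3.5 = 1.661 years.

t ≈ 1.66 years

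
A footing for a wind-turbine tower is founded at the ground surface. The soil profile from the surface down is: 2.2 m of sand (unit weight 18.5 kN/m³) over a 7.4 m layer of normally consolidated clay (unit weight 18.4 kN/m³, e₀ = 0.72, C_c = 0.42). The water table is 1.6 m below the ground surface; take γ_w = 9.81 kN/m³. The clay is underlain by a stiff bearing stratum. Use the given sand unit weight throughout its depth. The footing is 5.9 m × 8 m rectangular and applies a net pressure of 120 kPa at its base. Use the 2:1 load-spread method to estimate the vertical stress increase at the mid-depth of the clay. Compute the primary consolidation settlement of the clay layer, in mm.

Mid-depth of clay below the ground surface: z = 2.2 + 7.4/2 = 5.9 m.
Total vertical stress at mid-clay: σ_v = 18.5×2.2 + 18.4×3.7 = 108.78 kPa.
Pore pressure: u = 9.81×(5.9 − 1.6) = 42.183 kPa.
Initial effective stress: σ'_0 = σ_v − u = 108.78 − 42.183 = 66.597 kPa.
Stress increase at mid-clay by the 2:1 spreading method:
Δσ = qBL/((B+z)(L+z)) = 120×5.9×8/((5.9+5.9)(8+5.9)) = 34.532 kPa
Final effective stress: σ'_f = σ'_0 + Δσ = 66.597 + 34.532 = 101.13 kPa.
Normally consolidated clay, so the full stress increment lies on the virgin compression line:
S_c = C_c·H/(1+e₀)·log₁₀(σ'_f/σ'_0) = 0.42×7.4/(1+0.72)×log₁₀(101.13/66.597)
    = 1.807 × 0.18143 = 0.3278 m

S_c ≈ 328 mm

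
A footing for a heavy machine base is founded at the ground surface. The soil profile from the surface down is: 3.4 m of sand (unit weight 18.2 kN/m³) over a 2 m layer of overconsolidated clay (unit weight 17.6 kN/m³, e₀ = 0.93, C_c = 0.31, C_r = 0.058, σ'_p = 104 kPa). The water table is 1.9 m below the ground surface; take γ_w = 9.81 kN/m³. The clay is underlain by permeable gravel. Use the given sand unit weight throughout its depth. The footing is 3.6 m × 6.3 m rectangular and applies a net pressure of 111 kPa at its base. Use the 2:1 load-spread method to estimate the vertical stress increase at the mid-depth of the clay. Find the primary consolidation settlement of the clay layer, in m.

S_c ≈ 0.0112 m

Mid-depth of clay below the ground surface: z = 3.4 + 2/2 = 4.4 m.
Total vertical stress at mid-clay: σ_v = 18.2×3.4 + 17.6×1 = 79.48 kPa.
Pore pressure: u = 9.81×(4.4 − 1.9) = 24.525 kPa.
Initial effective stress: σ'_0 = σ_v − u = 79.48 − 24.525 = 54.955 kPa.
Stress increase at mid-clay by the 2:1 spreading method:
Δσ = qBL/((B+z)(L+z)) = 111×3.6×6.3/((3.6+4.4)(6.3+4.4)) = 29.41 kPa
Final effective stress: σ'_f = 54.955 + 29.41 = 84.365 kPa.
σ'_f = 84.365 ≤ σ'_p = 104 kPa, so the clay remains overconsolidated and only the recompression index applies:
S_c = C_r·H/(1+e₀)·log₁₀(σ'_f/σ'_0) = 0.058×2/1.93×log₁₀(84.365/54.955)
    = 0.060105 × 0.18616 = 0.01119 m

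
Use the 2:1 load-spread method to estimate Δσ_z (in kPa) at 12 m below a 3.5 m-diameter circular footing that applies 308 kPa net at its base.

By the 2:1 method the load spreads at 1 horizontal : 2 vertical, so at depth z the loaded area has grown by z in each plan dimension:
Δσ ≈ qD²/(D+z)² = 308×3.5²/(3.5+12)² = 15.704 kPa

Δσ_z ≈ 15.7 kPa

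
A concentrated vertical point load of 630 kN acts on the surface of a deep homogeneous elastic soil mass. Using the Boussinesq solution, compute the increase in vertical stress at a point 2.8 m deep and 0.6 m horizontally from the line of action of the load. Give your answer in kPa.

Δσ_z ≈ 34.3 kPa

Boussinesq vertical stress below a point load on an elastic half-space:
Δσ_z = 3P/(2πz²) · [1 + (r/z)²]^(−5/2)
r/z = 0.6/2.8 = 0.21429; [1+(r/z)²]^(−5/2) = 0.89383.
Δσ_z = 3×630/(2π×2.8²) × 0.89383 = 38.368 × 0.89383 = 34.29 kPa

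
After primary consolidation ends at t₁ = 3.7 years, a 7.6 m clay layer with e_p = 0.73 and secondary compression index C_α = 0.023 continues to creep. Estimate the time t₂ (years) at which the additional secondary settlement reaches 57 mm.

S_s = C_α·H/(1+e_p)·log₁₀(t₂/t₁) ⇒ log₁₀(t₂/t₁) = S_s·(1+e_p)/(C_α·H).
log₁₀(t₂/t₁) = 0.057 × (1+0.73) / (0.023×7.6) = 0.5641
t₂ = t₁ × 10^0.5641 = 3.7 × 3.665 = 13.56 years

t₂ ≈ 13.6 years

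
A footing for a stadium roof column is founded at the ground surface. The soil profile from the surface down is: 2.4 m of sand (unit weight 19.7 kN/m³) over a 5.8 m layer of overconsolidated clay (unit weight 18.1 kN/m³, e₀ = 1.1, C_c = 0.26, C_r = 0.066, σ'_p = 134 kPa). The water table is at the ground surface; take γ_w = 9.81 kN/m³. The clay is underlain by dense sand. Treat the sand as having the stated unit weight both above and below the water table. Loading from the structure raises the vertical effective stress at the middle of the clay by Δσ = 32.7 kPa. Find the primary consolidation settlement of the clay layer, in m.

Mid-depth of clay below the ground surface: z = 2.4 + 5.8/2 = 5.3 m.
Total vertical stress at mid-clay: σ_v = 19.7×2.4 + 18.1×2.9 = 99.77 kPa.
Pore pressure: u = 9.81×(5.3 − 0) = 51.993 kPa.
Initial effective stress: σ'_0 = σ_v − u = 99.77 − 51.993 = 47.777 kPa.
Final effective stress: σ'_f = 47.777 + 32.7 = 80.477 kPa.
σ'_f = 80.477 ≤ σ'_p = 134 kPa, so the clay remains overconsolidated and only the recompression index applies:
S_c = C_r·H/(1+e₀)·log₁₀(σ'_f/σ'_0) = 0.066×5.8/2.1×log₁₀(80.477/47.777)
    = 0.18229 × 0.22645 = 0.04128 m

S_c ≈ 0.0413 m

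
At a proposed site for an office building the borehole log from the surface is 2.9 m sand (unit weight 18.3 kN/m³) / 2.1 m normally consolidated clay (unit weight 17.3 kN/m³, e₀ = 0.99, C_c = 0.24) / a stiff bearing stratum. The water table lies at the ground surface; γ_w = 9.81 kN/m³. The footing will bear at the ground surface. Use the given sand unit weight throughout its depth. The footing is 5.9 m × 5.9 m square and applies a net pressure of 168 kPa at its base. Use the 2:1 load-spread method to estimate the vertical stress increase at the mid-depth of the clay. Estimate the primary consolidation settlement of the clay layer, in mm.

Mid-depth of clay below the ground surface: z = 2.9 + 2.1/2 = 3.95 m.
Total vertical stress at mid-clay: σ_v = 18.3×2.9 + 17.3×1.05 = 71.235 kPa.
Pore pressure: u = 9.81×(3.95 − 0) = 38.75 kPa.
Initial effective stress: σ'_0 = σ_v − u = 71.235 − 38.75 = 32.485 kPa.
Stress increase at mid-clay by the 2:1 spreading method:
Δσ = qBL/((B+z)(L+z)) = 168×5.9×5.9/((5.9+3.95)(5.9+3.95)) = 60.276 kPa
Final effective stress: σ'_f = σ'_0 + Δσ = 32.485 + 60.276 = 92.761 kPa.
Normally consolidated clay, so the full stress increment lies on the virgin compression line:
S_c = C_c·H/(1+e₀)·log₁₀(σ'_f/σ'_0) = 0.24×2.1/(1+0.99)×log₁₀(92.761/32.485)
    = 0.25327 × 0.45568 = 0.1154 m

S_c ≈ 115 mm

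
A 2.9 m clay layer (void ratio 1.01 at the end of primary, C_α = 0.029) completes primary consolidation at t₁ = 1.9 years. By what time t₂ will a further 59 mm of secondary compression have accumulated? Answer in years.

t₂ ≈ 48.8 years

S_s = C_α·H/(1+e_p)·log₁₀(t₂/t₁) ⇒ log₁₀(t₂/t₁) = S_s·(1+e_p)/(C_α·H).
log₁₀(t₂/t₁) = 0.059 × (1+1.01) / (0.029×2.9) = 1.41
t₂ = t₁ × 10^1.41 = 1.9 × 25.71 = 48.85 years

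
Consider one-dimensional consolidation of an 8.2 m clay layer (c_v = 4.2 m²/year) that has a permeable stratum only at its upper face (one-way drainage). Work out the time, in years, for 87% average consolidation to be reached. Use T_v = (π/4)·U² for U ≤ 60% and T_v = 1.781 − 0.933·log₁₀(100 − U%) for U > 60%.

Drainage path length: H_d = H = 8.2 m (single drainage).
U > 60%: T_v = 1.781 − 0.933·log₁₀(100 − 87) = 0.74169.
t = T_v·H_d²/c_v = 0.74169×8.2²/4.2 = 11.87 years.

t ≈ 11.9 years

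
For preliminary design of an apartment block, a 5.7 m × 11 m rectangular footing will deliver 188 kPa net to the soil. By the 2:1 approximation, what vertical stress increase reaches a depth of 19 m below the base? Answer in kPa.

Δσ_z ≈ 15.9 kPa

By the 2:1 method the load spreads at 1 horizontal : 2 vertical, so at depth z the loaded area has grown by z in each plan dimension:
Δσ = qBL/((B+z)(L+z)) = 188×5.7×11/((5.7+19)(11+19)) = 15.908 kPa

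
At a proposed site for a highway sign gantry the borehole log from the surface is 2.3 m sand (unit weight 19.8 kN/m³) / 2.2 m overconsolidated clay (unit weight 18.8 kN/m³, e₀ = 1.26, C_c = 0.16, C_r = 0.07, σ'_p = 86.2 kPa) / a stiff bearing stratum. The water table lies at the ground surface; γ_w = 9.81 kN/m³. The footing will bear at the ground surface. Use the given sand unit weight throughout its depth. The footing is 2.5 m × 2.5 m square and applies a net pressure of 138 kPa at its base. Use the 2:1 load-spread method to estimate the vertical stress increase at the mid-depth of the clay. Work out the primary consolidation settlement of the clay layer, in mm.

S_c ≈ 16.6 mm

Mid-depth of clay below the ground surface: z = 2.3 + 2.2/2 = 3.4 m.
Total vertical stress at mid-clay: σ_v = 19.8×2.3 + 18.8×1.1 = 66.22 kPa.
Pore pressure: u = 9.81×(3.4 − 0) = 33.354 kPa.
Initial effective stress: σ'_0 = σ_v − u = 66.22 − 33.354 = 32.866 kPa.
Stress increase at mid-clay by the 2:1 spreading method:
Δσ = qBL/((B+z)(L+z)) = 138×2.5×2.5/((2.5+3.4)(2.5+3.4)) = 24.777 kPa
Final effective stress: σ'_f = 32.866 + 24.777 = 57.643 kPa.
σ'_f = 57.643 ≤ σ'_p = 86.2 kPa, so the clay remains overconsolidated and only the recompression index applies:
S_c = C_r·H/(1+e₀)·log₁₀(σ'_f/σ'_0) = 0.07×2.2/2.26×log₁₀(57.643/32.866)
    = 0.068142 × 0.244 = 0.01663 m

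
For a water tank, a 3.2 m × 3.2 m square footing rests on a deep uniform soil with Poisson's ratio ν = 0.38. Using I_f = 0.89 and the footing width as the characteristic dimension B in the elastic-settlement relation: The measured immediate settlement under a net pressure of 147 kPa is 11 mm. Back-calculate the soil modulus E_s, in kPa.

S_e = q·B·(1−ν²)/E_s · I_f  ⇒  E_s = q·B·(1−ν²)·I_f / S_e.
E_s = 147 × 3.2 × 0.8556 × 0.89 / 0.011 = 32560 kPa

E_s ≈ 32600 kPa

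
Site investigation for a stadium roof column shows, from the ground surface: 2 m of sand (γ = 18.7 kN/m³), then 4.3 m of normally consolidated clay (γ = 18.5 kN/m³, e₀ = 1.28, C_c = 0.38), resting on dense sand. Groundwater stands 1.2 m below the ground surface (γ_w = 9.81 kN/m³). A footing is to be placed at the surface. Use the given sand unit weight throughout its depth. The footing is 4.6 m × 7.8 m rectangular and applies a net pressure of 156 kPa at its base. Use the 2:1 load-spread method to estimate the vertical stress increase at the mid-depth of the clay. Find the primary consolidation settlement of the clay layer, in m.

S_c ≈ 0.232 m

Mid-depth of clay below the ground surface: z = 2 + 4.3/2 = 4.15 m.
Total vertical stress at mid-clay: σ_v = 18.7×2 + 18.5×2.15 = 77.175 kPa.
Pore pressure: u = 9.81×(4.15 − 1.2) = 28.94 kPa.
Initial effective stress: σ'_0 = σ_v − u = 77.175 − 28.94 = 48.235 kPa.
Stress increase at mid-clay by the 2:1 spreading method:
Δσ = qBL/((B+z)(L+z)) = 156×4.6×7.8/((4.6+4.15)(7.8+4.15)) = 53.53 kPa
Final effective stress: σ'_f = σ'_0 + Δσ = 48.235 + 53.53 = 101.77 kPa.
Normally consolidated clay, so the full stress increment lies on the virgin compression line:
S_c = C_c·H/(1+e₀)·log₁₀(σ'_f/σ'_0) = 0.38×4.3/(1+1.28)×log₁₀(101.77/48.235)
    = 0.71667 × 0.32426 = 0.2324 m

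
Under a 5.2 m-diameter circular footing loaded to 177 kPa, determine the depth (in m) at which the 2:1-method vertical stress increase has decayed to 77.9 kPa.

z ≈ 2.64 m

2:1 spreading — at depth z the loaded area has grown by z in each plan dimension:
qD²/(D+z)² = Δσ_z ⇒ z = D(√(q/Δσ_z) − 1) = 5.2×(√(177/77.9) − 1) = 2.638 m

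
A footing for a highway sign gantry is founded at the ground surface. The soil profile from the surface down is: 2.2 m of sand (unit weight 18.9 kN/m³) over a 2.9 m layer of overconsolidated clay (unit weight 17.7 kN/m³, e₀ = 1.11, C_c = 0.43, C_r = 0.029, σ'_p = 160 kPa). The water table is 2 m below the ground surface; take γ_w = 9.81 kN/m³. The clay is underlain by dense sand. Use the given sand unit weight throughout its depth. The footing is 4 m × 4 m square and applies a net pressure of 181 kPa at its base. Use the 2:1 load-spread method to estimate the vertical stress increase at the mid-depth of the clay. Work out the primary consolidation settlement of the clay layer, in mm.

Mid-depth of clay below the ground surface: z = 2.2 + 2.9/2 = 3.65 m.
Total vertical stress at mid-clay: σ_v = 18.9×2.2 + 17.7×1.45 = 67.245 kPa.
Pore pressure: u = 9.81×(3.65 − 2) = 16.186 kPa.
Initial effective stress: σ'_0 = σ_v − u = 67.245 − 16.186 = 51.059 kPa.
Stress increase at mid-clay by the 2:1 spreading method:
Δσ = qBL/((B+z)(L+z)) = 181×4×4/((4+3.65)(4+3.65)) = 49.485 kPa
Final effective stress: σ'_f = 51.059 + 49.485 = 100.54 kPa.
σ'_f = 100.54 ≤ σ'_p = 160 kPa, so the clay remains overconsolidated and only the recompression index applies:
S_c = C_r·H/(1+e₀)·log₁₀(σ'_f/σ'_0) = 0.029×2.9/2.11×log₁₀(100.54/51.059)
    = 0.039858 × 0.29427 = 0.01173 m

S_c ≈ 11.7 mm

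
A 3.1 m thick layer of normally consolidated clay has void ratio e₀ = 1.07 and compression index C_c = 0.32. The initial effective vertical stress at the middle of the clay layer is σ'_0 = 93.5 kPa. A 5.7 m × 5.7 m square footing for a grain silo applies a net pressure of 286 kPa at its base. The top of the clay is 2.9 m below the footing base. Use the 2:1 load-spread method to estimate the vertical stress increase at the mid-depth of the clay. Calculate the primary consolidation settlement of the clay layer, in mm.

S_c ≈ 141 mm

Mid-depth of clay below the footing base: z = 2.9 + 3.1/2 = 4.45 m.
Stress increase at mid-clay by the 2:1 spreading method:
Δσ = qBL/((B+z)(L+z)) = 286×5.7×5.7/((5.7+4.45)(5.7+4.45)) = 90.195 kPa
Final effective stress: σ'_f = σ'_0 + Δσ = 93.5 + 90.195 = 183.69 kPa.
Normally consolidated clay, so the full stress increment lies on the virgin compression line:
S_c = C_c·H/(1+e₀)·log₁₀(σ'_f/σ'_0) = 0.32×3.1/(1+1.07)×log₁₀(183.69/93.5)
    = 0.47923 × 0.29327 = 0.1405 m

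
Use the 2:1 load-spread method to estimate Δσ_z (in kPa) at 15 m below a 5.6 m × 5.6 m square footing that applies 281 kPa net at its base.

By the 2:1 method the load spreads at 1 horizontal : 2 vertical, so at depth z the loaded area has grown by z in each plan dimension:
Δσ = qBL/((B+z)(L+z)) = 281×5.6×5.6/((5.6+15)(5.6+15)) = 20.766 kPa

Δσ_z ≈ 20.8 kPa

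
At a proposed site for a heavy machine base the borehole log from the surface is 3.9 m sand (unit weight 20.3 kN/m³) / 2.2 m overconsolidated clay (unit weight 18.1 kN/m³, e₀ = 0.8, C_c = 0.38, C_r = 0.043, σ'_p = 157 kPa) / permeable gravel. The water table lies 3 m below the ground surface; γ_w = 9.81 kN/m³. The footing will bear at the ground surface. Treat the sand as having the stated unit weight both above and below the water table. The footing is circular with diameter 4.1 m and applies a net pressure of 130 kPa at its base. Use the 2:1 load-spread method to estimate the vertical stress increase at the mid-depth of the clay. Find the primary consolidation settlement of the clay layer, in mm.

S_c ≈ 6.55 mm

Mid-depth of clay below the ground surface: z = 3.9 + 2.2/2 = 5 m.
Total vertical stress at mid-clay: σ_v = 20.3×3.9 + 18.1×1.1 = 99.08 kPa.
Pore pressure: u = 9.81×(5 − 3) = 19.62 kPa.
Initial effective stress: σ'_0 = σ_v − u = 99.08 − 19.62 = 79.46 kPa.
Stress increase at mid-clay by the 2:1 spreading method:
Δσ ≈ qD²/(D+z)² = 130×4.1²/(4.1+5)² = 26.389 kPa
Final effective stress: σ'_f = 79.46 + 26.389 = 105.85 kPa.
σ'_f = 105.85 ≤ σ'_p = 157 kPa, so the clay remains overconsolidated and only the recompression index applies:
S_c = C_r·H/(1+e₀)·log₁₀(σ'_f/σ'_0) = 0.043×2.2/1.8×log₁₀(105.85/79.46)
    = 0.052555 × 0.12454 = 0.006545 m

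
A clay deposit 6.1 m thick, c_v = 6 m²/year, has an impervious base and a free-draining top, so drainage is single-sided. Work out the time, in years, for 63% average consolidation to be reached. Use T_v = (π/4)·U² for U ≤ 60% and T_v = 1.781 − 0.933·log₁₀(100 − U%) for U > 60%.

Drainage path length: H_d = H = 6.1 m (single drainage).
U > 60%: T_v = 1.781 − 0.933·log₁₀(100 − 63) = 0.31787.
t = T_v·H_d²/c_v = 0.31787×6.1²/6 = 1.971 years.

t ≈ 1.97 years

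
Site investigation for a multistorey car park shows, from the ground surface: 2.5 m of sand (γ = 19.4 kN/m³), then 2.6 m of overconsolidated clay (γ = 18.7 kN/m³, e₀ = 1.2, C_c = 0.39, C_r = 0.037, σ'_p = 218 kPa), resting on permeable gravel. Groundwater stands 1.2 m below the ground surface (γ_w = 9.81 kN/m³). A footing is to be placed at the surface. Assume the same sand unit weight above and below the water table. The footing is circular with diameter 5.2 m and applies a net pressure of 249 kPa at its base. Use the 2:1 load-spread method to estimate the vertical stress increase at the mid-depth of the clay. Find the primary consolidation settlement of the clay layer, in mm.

S_c ≈ 19.3 mm

Mid-depth of clay below the ground surface: z = 2.5 + 2.6/2 = 3.8 m.
Total vertical stress at mid-clay: σ_v = 19.4×2.5 + 18.7×1.3 = 72.81 kPa.
Pore pressure: u = 9.81×(3.8 − 1.2) = 25.506 kPa.
Initial effective stress: σ'_0 = σ_v − u = 72.81 − 25.506 = 47.304 kPa.
Stress increase at mid-clay by the 2:1 spreading method:
Δσ ≈ qD²/(D+z)² = 249×5.2²/(5.2+3.8)² = 83.123 kPa
Final effective stress: σ'_f = 47.304 + 83.123 = 130.43 kPa.
σ'_f = 130.43 ≤ σ'_p = 218 kPa, so the clay remains overconsolidated and only the recompression index applies:
S_c = C_r·H/(1+e₀)·log₁₀(σ'_f/σ'_0) = 0.037×2.6/2.2×log₁₀(130.43/47.304)
    = 0.043727 × 0.44048 = 0.01926 m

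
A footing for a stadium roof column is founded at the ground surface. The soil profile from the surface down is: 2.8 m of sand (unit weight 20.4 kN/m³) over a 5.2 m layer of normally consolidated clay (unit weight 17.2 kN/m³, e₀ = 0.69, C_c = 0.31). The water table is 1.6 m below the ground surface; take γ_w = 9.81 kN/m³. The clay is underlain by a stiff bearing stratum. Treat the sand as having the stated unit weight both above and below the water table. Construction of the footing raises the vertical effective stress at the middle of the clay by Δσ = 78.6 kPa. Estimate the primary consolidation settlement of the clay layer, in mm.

Mid-depth of clay below the ground surface: z = 2.8 + 5.2/2 = 5.4 m.
Total vertical stress at mid-clay: σ_v = 20.4×2.8 + 17.2×2.6 = 101.84 kPa.
Pore pressure: u = 9.81×(5.4 − 1.6) = 37.278 kPa.
Initial effective stress: σ'_0 = σ_v − u = 101.84 − 37.278 = 64.562 kPa.
Final effective stress: σ'_f = σ'_0 + Δσ = 64.562 + 78.6 = 143.16 kPa.
Normally consolidated clay, so the full stress increment lies on the virgin compression line:
S_c = C_c·H/(1+e₀)·log₁₀(σ'_f/σ'_0) = 0.31×5.2/(1+0.69)×log₁₀(143.16/64.562)
    = 0.95385 × 0.34584 = 0.3299 m

S_c ≈ 330 mm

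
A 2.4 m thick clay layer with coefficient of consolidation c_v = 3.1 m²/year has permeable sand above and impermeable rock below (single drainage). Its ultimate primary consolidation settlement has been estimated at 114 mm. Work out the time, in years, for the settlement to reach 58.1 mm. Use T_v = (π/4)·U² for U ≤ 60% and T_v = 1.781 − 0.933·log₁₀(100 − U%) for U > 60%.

Drainage path length: H_d = H = 2.4 m (single drainage).
U = S(t)/S_ult = 58.1/114 = 0.5096.
U ≤ 60%: T_v = (π/4)·U² = (π/4)×0.50965² = 0.204.
t = T_v·H_d²/c_v = 0.204×2.4²/3.1 = 0.379 years.

t ≈ 0.379 years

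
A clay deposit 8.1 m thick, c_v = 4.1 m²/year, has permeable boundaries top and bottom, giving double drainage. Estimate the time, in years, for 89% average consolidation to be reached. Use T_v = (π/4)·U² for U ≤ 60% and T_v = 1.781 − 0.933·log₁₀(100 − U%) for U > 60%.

t ≈ 3.24 years

Drainage path length: H_d = H/2 = 4.05 m (double drainage).
U > 60%: T_v = 1.781 − 0.933·log₁₀(100 − 89) = 0.80938.
t = T_v·H_d²/c_v = 0.80938×4.05²/4.1 = 3.238 years.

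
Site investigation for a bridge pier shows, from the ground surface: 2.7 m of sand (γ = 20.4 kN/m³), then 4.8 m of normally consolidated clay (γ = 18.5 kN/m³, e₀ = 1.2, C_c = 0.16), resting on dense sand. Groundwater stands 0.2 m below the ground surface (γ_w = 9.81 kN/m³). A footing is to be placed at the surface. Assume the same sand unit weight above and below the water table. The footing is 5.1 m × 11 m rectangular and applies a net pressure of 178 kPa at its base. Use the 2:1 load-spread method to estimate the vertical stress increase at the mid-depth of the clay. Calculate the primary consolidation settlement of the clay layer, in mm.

Mid-depth of clay below the ground surface: z = 2.7 + 4.8/2 = 5.1 m.
Total vertical stress at mid-clay: σ_v = 20.4×2.7 + 18.5×2.4 = 99.48 kPa.
Pore pressure: u = 9.81×(5.1 − 0.2) = 48.069 kPa.
Initial effective stress: σ'_0 = σ_v − u = 99.48 − 48.069 = 51.411 kPa.
Stress increase at mid-clay by the 2:1 spreading method:
Δσ = qBL/((B+z)(L+z)) = 178×5.1×11/((5.1+5.1)(11+5.1)) = 60.807 kPa
Final effective stress: σ'_f = σ'_0 + Δσ = 51.411 + 60.807 = 112.22 kPa.
Normally consolidated clay, so the full stress increment lies on the virgin compression line:
S_c = C_c·H/(1+e₀)·log₁₀(σ'_f/σ'_0) = 0.16×4.8/(1+1.2)×log₁₀(112.22/51.411)
    = 0.34909 × 0.33901 = 0.1183 m

S_c ≈ 118 mm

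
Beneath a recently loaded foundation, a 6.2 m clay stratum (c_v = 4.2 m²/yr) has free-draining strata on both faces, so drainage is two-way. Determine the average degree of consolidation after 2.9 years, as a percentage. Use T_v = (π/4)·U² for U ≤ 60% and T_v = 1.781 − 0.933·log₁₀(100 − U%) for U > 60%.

Drainage path length: H_d = H/2 = 3.1 m (double drainage).
T_v = c_v·t/H_d² = 4.2×2.9/3.1² = 1.2674.
T_v = 1.2674 corresponds to the U > 60% branch:
U = 1 − 10^((1.781 − T_v)/0.933)/100 = 0.9645

U ≈ 96.4 %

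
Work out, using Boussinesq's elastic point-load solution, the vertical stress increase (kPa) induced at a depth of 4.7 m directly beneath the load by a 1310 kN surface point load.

Δσ_z ≈ 28.3 kPa

Boussinesq vertical stress below a point load on an elastic half-space:
Δσ_z = 3P/(2πz²) · [1 + (r/z)²]^(−5/2)
r/z = 0/4.7 = 0; [1+(r/z)²]^(−5/2) = 1.
Δσ_z = 3×1310/(2π×4.7²) × 1 = 28.315 × 1 = 28.32 kPa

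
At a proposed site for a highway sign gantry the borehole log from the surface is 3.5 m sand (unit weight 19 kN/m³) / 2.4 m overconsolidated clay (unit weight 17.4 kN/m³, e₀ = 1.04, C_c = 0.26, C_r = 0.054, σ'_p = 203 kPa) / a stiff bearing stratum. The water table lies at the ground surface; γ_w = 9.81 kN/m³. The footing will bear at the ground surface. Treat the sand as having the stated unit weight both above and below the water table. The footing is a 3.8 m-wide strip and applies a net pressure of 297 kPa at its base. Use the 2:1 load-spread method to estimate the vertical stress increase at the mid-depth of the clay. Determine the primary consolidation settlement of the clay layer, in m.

Mid-depth of clay below the ground surface: z = 3.5 + 2.4/2 = 4.7 m.
Total vertical stress at mid-clay: σ_v = 19×3.5 + 17.4×1.2 = 87.38 kPa.
Pore pressure: u = 9.81×(4.7 − 0) = 46.107 kPa.
Initial effective stress: σ'_0 = σ_v − u = 87.38 − 46.107 = 41.273 kPa.
Stress increase at mid-clay by the 2:1 spreading method:
Δσ = qB/(B+z) = 297×3.8/(3.8+4.7) = 132.78 kPa
Final effective stress: σ'_f = 41.273 + 132.78 = 174.05 kPa.
σ'_f = 174.05 ≤ σ'_p = 203 kPa, so the clay remains overconsolidated and only the recompression index applies:
S_c = C_r·H/(1+e₀)·log₁₀(σ'_f/σ'_0) = 0.054×2.4/2.04×log₁₀(174.05/41.273)
    = 0.063531 × 0.62501 = 0.03971 m

S_c ≈ 0.0397 m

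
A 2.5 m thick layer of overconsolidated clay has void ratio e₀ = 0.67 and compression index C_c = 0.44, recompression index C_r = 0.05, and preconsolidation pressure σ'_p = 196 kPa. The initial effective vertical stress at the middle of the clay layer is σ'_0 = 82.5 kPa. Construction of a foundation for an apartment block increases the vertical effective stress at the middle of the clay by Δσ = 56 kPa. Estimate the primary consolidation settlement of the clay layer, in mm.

S_c ≈ 16.8 mm

Final effective stress: σ'_f = 82.5 + 56 = 138.5 kPa.
σ'_f = 138.5 ≤ σ'_p = 196 kPa, so the clay remains overconsolidated and only the recompression index applies:
S_c = C_r·H/(1+e₀)·log₁₀(σ'_f/σ'_0) = 0.05×2.5/1.67×log₁₀(138.5/82.5)
    = 0.07485 × 0.225 = 0.01684 m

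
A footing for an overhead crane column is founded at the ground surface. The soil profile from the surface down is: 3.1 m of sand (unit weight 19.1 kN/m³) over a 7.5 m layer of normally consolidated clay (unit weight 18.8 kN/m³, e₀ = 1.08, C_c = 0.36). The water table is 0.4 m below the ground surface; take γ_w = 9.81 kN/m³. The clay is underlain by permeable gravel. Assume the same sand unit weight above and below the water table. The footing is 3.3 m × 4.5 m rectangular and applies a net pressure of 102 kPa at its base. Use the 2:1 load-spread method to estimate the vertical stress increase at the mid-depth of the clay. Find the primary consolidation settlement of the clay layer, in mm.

S_c ≈ 102 mm

Mid-depth of clay below the ground surface: z = 3.1 + 7.5/2 = 6.85 m.
Total vertical stress at mid-clay: σ_v = 19.1×3.1 + 18.8×3.75 = 129.71 kPa.
Pore pressure: u = 9.81×(6.85 − 0.4) = 63.275 kPa.
Initial effective stress: σ'_0 = σ_v − u = 129.71 − 63.275 = 66.435 kPa.
Stress increase at mid-clay by the 2:1 spreading method:
Δσ = qBL/((B+z)(L+z)) = 102×3.3×4.5/((3.3+6.85)(4.5+6.85)) = 13.148 kPa
Final effective stress: σ'_f = σ'_0 + Δσ = 66.435 + 13.148 = 79.583 kPa.
Normally consolidated clay, so the full stress increment lies on the virgin compression line:
S_c = C_c·H/(1+e₀)·log₁₀(σ'_f/σ'_0) = 0.36×7.5/(1+1.08)×log₁₀(79.583/66.435)
    = 1.2981 × 0.078423 = 0.1018 m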